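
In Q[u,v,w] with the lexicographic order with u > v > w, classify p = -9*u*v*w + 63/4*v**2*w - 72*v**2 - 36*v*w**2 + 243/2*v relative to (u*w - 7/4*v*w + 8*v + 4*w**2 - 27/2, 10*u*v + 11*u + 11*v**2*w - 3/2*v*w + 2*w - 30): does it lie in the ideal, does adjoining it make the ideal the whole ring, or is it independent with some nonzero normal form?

-9*u*v*w + 63/4*v**2*w - 72*v**2 - 36*v*w**2 + 243/2*v lies in I (it reduces to 0).

First compute the reduced Gröbner basis of I by Buchberger's algorithm.
f_1 = u*w - 7/4*v*w + 8*v + 4*w**2 - 27/2, LT = u*w.
f_2 = 10*u*v + 11*u + 11*v**2*w - 3/2*v*w + 2*w - 30, LT = u*v.

S(f_1,f_2): lcm = u*v*w. S = -11/10*u*w - 11/10*v**2*w**2 - 7/4*v**2*w + 8*v**2 + 83/20*v*w**2 - 27/2*v - 1/5*w**2 + 3*w.
  reduce S modulo (f_1, f_2):
  remainder -11/10*v**2*w**2 - 7/4*v**2*w + 8*v**2 + 83/20*v*w**2 - 77/40*v*w - 47/10*v + 21/5*w**2 + 3*w - 297/20 ≠ 0; add h_3 = -11/10*v**2*w**2 - 7/4*v**2*w + 8*v**2 + 83/20*v*w**2 - 77/40*v*w - 47/10*v + 21/5*w**2 + 3*w - 297/20 to the basis.

The other S-polynomials (S(f_1,h_3), S(f_2,h_3)) all reduce to 0 modulo the current basis, so we have a Gröbner basis.
Inter-reduce: drop elements whose leading term is divisible by another's, tail-reduce, and make monic.
Reduced Gröbner basis: {u*v + 11/10*u + 11/10*v**2*w - 3/20*v*w + 1/5*w - 3, u*w - 7/4*v*w + 8*v + 4*w**2 - 27/2, v**2*w**2 + 35/22*v**2*w - 80/11*v**2 - 83/22*v*w**2 + 7/4*v*w + 47/11*v - 42/11*w**2 - 30/11*w + 27/2}.
Label its elements g_1 = u*v + 11/10*u + 11/10*v**2*w - 3/20*v*w + 1/5*w - 3, g_2 = u*w - 7/4*v*w + 8*v + 4*w**2 - 27/2, g_3 = v**2*w**2 + 35/22*v**2*w - 80/11*v**2 - 83/22*v*w**2 + 7/4*v*w + 47/11*v - 42/11*w**2 - 30/11*w + 27/2.

Reduce p = -9*u*v*w + 63/4*v**2*w - 72*v**2 - 36*v*w**2 + 243/2*v modulo G:
  leading term u*v*w: subtract (-9*w)·g_1 from -9*u*v*w + 63/4*v**2*w - 72*v**2 - 36*v*w**2 + 243/2*v → 99/10*u*w + 99/10*v**2*w**2 + 63/4*v**2*w - 72*v**2 - 747/20*v*w**2 + 243/2*v + 9/5*w**2 - 27*w
  leading term u*w: subtract (99/10)·g_2 from 99/10*u*w + 99/10*v**2*w**2 + 63/4*v**2*w - 72*v**2 - 747/20*v*w**2 + 243/2*v + 9/5*w**2 - 27*w → 99/10*v**2*w**2 + 63/4*v**2*w - 72*v**2 - 747/20*v*w**2 + 693/40*v*w + 423/10*v - 189/5*w**2 - 27*w + 2673/20
  leading term v**2*w**2: subtract (99/10)·g_3 from 99/10*v**2*w**2 + 63/4*v**2*w - 72*v**2 - 747/20*v*w**2 + 693/40*v*w + 423/10*v - 189/5*w**2 - 27*w + 2673/20 → 0
  normal form = 0.
Since the normal form is 0, p ∈ I.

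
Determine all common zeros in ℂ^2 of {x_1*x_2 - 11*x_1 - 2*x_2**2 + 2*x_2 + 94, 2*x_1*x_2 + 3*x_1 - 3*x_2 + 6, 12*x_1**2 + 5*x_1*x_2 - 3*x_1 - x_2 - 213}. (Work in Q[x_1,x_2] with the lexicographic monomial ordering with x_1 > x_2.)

{(5, -3)}

Compute a lex Gröbner basis by Buchberger's algorithm.
f_1 = x_1*x_2 - 11*x_1 - 2*x_2**2 + 2*x_2 + 94, LT = x_1*x_2.
f_2 = 2*x_1*x_2 + 3*x_1 - 3*x_2 + 6, LT = x_1*x_2.
f_3 = 12*x_1**2 + 5*x_1*x_2 - 3*x_1 - x_2 - 213, LT = x_1**2.

S(f_1,f_2): lcm = x_1*x_2. S = -25/2*x_1 - 2*x_2**2 + 7/2*x_2 + 91.
  leading term x_1: no divisor's leading term divides it; move -25/2*x_1 to the remainder.
  leading term x_2**2: no divisor's leading term divides it; move -2*x_2**2 to the remainder.
  leading term x_2: no divisor's leading term divides it; move 7/2*x_2 to the remainder.
  leading term 1: no divisor's leading term divides it; move 91 to the remainder.
  remainder -25/2*x_1 - 2*x_2**2 + 7/2*x_2 + 91 ≠ 0; add h_4 = -25/2*x_1 - 2*x_2**2 + 7/2*x_2 + 91 to the basis.

S(f_1,f_3): lcm = x_1**2*x_2. S = -11*x_1**2 - 29/12*x_1*x_2**2 + 9/4*x_1*x_2 + 94*x_1 + 1/12*x_2**2 + 71/4*x_2.
  leading term x_1**2: subtract (-11/12)·f_3 from -11*x_1**2 - 29/12*x_1*x_2**2 + 9/4*x_1*x_2 + 94*x_1 + 1/12*x_2**2 + 71/4*x_2 → -29/12*x_1*x_2**2 + 41/6*x_1*x_2 + 365/4*x_1 + 1/12*x_2**2 + 101/6*x_2 - 781/4
  leading term x_1*x_2**2: subtract (-29/12*x_2)·f_1 from -29/12*x_1*x_2**2 + 41/6*x_1*x_2 + 365/4*x_1 + 1/12*x_2**2 + 101/6*x_2 - 781/4 → -79/4*x_1*x_2 + 365/4*x_1 - 29/6*x_2**3 + 59/12*x_2**2 + 244*x_2 - 781/4
  leading term x_1*x_2: subtract (-79/4)·f_1 from -79/4*x_1*x_2 + 365/4*x_1 - 29/6*x_2**3 + 59/12*x_2**2 + 244*x_2 - 781/4 → -126*x_1 - 29/6*x_2**3 - 415/12*x_2**2 + 567/2*x_2 + 6645/4
  leading term x_1: subtract (252/25)·h_4 from -126*x_1 - 29/6*x_2**3 - 415/12*x_2**2 + 567/2*x_2 + 6645/4 → -29/6*x_2**3 - 4327/300*x_2**2 + 12411/50*x_2 + 74397/100
  leading term x_2**3: no divisor's leading term divides it; move -29/6*x_2**3 to the remainder.
  leading term x_2**2: no divisor's leading term divides it; move -4327/300*x_2**2 to the remainder.
  leading term x_2: no divisor's leading term divides it; move 12411/50*x_2 to the remainder.
  leading term 1: no divisor's leading term divides it; move 74397/100 to the remainder.
  remainder -29/6*x_2**3 - 4327/300*x_2**2 + 12411/50*x_2 + 74397/100 ≠ 0; add h_5 = -29/6*x_2**3 - 4327/300*x_2**2 + 12411/50*x_2 + 74397/100 to the basis.

S(f_2,f_3): lcm = x_1**2*x_2. S = 3/2*x_1**2 - 5/12*x_1*x_2**2 - 5/4*x_1*x_2 + 3*x_1 + 1/12*x_2**2 + 71/4*x_2.
  leading term x_1**2: subtract (1/8)·f_3 from 3/2*x_1**2 - 5/12*x_1*x_2**2 - 5/4*x_1*x_2 + 3*x_1 + 1/12*x_2**2 + 71/4*x_2 → -5/12*x_1*x_2**2 - 15/8*x_1*x_2 + 27/8*x_1 + 1/12*x_2**2 + 143/8*x_2 + 213/8
  leading term x_1*x_2**2: subtract (-5/12*x_2)·f_1 from -5/12*x_1*x_2**2 - 15/8*x_1*x_2 + 27/8*x_1 + 1/12*x_2**2 + 143/8*x_2 + 213/8 → -155/24*x_1*x_2 + 27/8*x_1 - 5/6*x_2**3 + 11/12*x_2**2 + 1369/24*x_2 + 213/8
  leading term x_1*x_2: subtract (-155/24)·f_1 from -155/24*x_1*x_2 + 27/8*x_1 - 5/6*x_2**3 + 11/12*x_2**2 + 1369/24*x_2 + 213/8 → -203/3*x_1 - 5/6*x_2**3 - 12*x_2**2 + 1679/24*x_2 + 15209/24
  leading term x_1: subtract (406/75)·h_4 from -203/3*x_1 - 5/6*x_2**3 - 12*x_2**2 + 1679/24*x_2 + 15209/24 → -5/6*x_2**3 - 88/75*x_2**2 + 30607/600*x_2 + 28219/200
  leading term x_2**3: subtract (5/29)·h_5 from -5/6*x_2**3 - 88/75*x_2**2 + 30607/600*x_2 + 28219/200 → 3809/2900*x_2**2 + 142943/17400*x_2 + 74381/5800
  leading term x_2**2: no divisor's leading term divides it; move 3809/2900*x_2**2 to the remainder.
  leading term x_2: no divisor's leading term divides it; move 142943/17400*x_2 to the remainder.
  leading term 1: no divisor's leading term divides it; move 74381/5800 to the remainder.
  remainder 3809/2900*x_2**2 + 142943/17400*x_2 + 74381/5800 ≠ 0; add h_6 = 3809/2900*x_2**2 + 142943/17400*x_2 + 74381/5800 to the basis.

S(f_1,h_4): lcm = x_1*x_2. S = -11*x_1 - 4/25*x_2**3 - 43/25*x_2**2 + 232/25*x_2 + 94.
  leading term x_1: subtract (22/25)·h_4 from -11*x_1 - 4/25*x_2**3 - 43/25*x_2**2 + 232/25*x_2 + 94 → -4/25*x_2**3 + 1/25*x_2**2 + 31/5*x_2 + 348/25
  leading term x_2**3: subtract (24/725)·h_5 from -4/25*x_2**3 + 1/25*x_2**2 + 31/5*x_2 + 348/25 → 9379/18125*x_2**2 - 36557/18125*x_2 - 194082/18125
  leading term x_2**2: subtract (37516/95225)·h_6 from 9379/18125*x_2**2 - 36557/18125*x_2 - 194082/18125 → -3001567/571350*x_2 - 3001567/190450
  leading term x_2: no divisor's leading term divides it; move -3001567/571350*x_2 to the remainder.
  leading term 1: no divisor's leading term divides it; move -3001567/190450 to the remainder.
  remainder -3001567/571350*x_2 - 3001567/190450 ≠ 0; add h_7 = -3001567/571350*x_2 - 3001567/190450 to the basis.

The other S-polynomials (S(f_2,h_4), S(f_3,h_4), S(f_1,h_5), S(f_2,h_5), S(f_3,h_5), S(h_4,h_5), S(f_1,h_6), S(f_2,h_6), S(f_3,h_6), S(h_4,h_6), S(h_5,h_6), S(f_1,h_7), S(f_2,h_7), S(f_3,h_7), S(h_4,h_7), S(h_5,h_7), S(h_6,h_7)) all reduce to 0 modulo the current basis, so we have a Gröbner basis.
Inter-reduce: drop elements whose leading term is divisible by another's, tail-reduce, and make monic.
Reduced Gröbner basis: {x_1 - 5, x_2 + 3}.

Elimination: the polynomial x_2 + 3 lies in the elimination ideal for x_2, so x_2 ∈ {-3}. For each such x_2, the remaining basis elements (now univariate) give the rest of the solution.
  x_2 = -3: the earlier basis element becomes x_1 - 5 = 0, giving x_1 = 5 — point (5, -3).
Substituting each solution back into the original system confirms all equations vanish.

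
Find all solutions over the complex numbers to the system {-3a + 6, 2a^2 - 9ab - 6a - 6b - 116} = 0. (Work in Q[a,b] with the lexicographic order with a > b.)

{(2, -5)}

Compute a lex Gröbner basis by Buchberger's algorithm.
f_1 = -3a + 6, LT = a.
f_2 = 2a^2 - 9ab - 6a - 6b - 116, LT = a^2.

S(f_1,f_2): lcm = a^2. S = 9/2ab + a + 3b + 58.
  reduce S modulo (f_1, f_2):
  remainder 12b + 60 ≠ 0; add h_3 = 12b + 60 to the basis.

The other S-polynomials (S(f_1,h_3), S(f_2,h_3)) all reduce to 0 modulo the current basis, so we have a Gröbner basis.
Inter-reduce: drop elements whose leading term is divisible by another's, tail-reduce, and make monic.
Reduced Gröbner basis: {a - 2, b + 5}.

A lex Gröbner basis eliminates variables successively. Here b + 5 depends only on b, with roots {-5}; lifting each root through the earlier basis elements recovers the full solutions.
  b = -5: the earlier basis element becomes a - 2 = 0, giving a = 2 — point (2, -5).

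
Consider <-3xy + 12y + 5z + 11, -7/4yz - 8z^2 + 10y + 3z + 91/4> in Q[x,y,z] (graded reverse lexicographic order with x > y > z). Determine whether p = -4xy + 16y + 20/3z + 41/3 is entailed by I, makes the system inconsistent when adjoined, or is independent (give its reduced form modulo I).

First compute the reduced Gröbner basis of I by Buchberger's algorithm.
f_1 = -3xy + 12y + 5z + 11, LT = xy.
f_2 = -7/4yz - 8z^2 + 10y + 3z + 91/4, LT = yz.

S(f_1,f_2): lcm = xyz. S = -32/7xz^2 + 40/7xy + 12/7xz - 4yz - 5/3z^2 + 13x - 11/3z.
  leading term xz^2: no divisor's leading term divides it; move -32/7xz^2 to the remainder.
  leading term xy: subtract (-40/21)·f_1 from 40/7xy + 12/7xz - 4yz - 5/3z^2 + 13x - 11/3z → 12/7xz - 4yz - 5/3z^2 + 13x + 160/7y + 41/7z + 440/21
  leading term xz: no divisor's leading term divides it; move 12/7xz to the remainder.
  leading term yz: subtract (16/7)·f_2 from -4yz - 5/3z^2 + 13x + 160/7y + 41/7z + 440/21 → 349/21z^2 + 13x - z - 652/21
  leading term z^2: no divisor's leading term divides it; move 349/21z^2 to the remainder.
  leading term x: no divisor's leading term divides it; move 13x to the remainder.
  leading term z: no divisor's leading term divides it; move -z to the remainder.
  leading term 1: no divisor's leading term divides it; move -652/21 to the remainder.
  remainder -32/7xz^2 + 12/7xz + 349/21z^2 + 13x - z - 652/21 ≠ 0; add h_3 = -32/7xz^2 + 12/7xz + 349/21z^2 + 13x - z - 652/21 to the basis.

The other S-polynomials (S(f_1,h_3), S(f_2,h_3)) all reduce to 0 modulo the current basis, so we have a Gröbner basis.
Inter-reduce: drop elements whose leading term is divisible by another's, tail-reduce, and make monic.
Reduced Gröbner basis: {xz^2 - 3/8xz - 349/96z^2 - 91/32x + 7/32z + 163/24, xy - 4y - 5/3z - 11/3, yz + 32/7z^2 - 40/7y - 12/7z - 13}.
Label its elements g_1 = xz^2 - 3/8xz - 349/96z^2 - 91/32x + 7/32z + 163/24, g_2 = xy - 4y - 5/3z - 11/3, g_3 = yz + 32/7z^2 - 40/7y - 12/7z - 13.

Reduce p = -4xy + 16y + 20/3z + 41/3 modulo G:
  leading term xy: subtract (-4)·g_2 from -4xy + 16y + 20/3z + 41/3 → -1
  leading term 1: no divisor's leading term divides it; move -1 to the remainder.
  normal form = -1.
The normal form is nonzero, so p ∉ I. Since p minus its normal form lies in I, I + (p) = I + (r) where r = -1; decide whether this ideal is the whole ring.
Here r = -1 is a nonzero constant, hence a unit: 1 ∈ I + (p), the Gröbner basis of I + (p) is {1}, and the enlarged system has no common solution — adjoining p is inconsistent.

Adjoining -4xy + 16y + 20/3z + 41/3 makes the ideal the whole ring: the system is inconsistent.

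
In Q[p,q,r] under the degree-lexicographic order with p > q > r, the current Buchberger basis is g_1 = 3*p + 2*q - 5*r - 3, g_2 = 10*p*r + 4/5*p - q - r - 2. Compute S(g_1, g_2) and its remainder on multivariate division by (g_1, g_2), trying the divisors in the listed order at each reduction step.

lcm(LM(g_1), LM(g_2)) = p*r.
S = (lcm/LT(g_1))·g_1 − (lcm/LT(g_2))·g_2 = 2/3*q*r - 5/3*r**2 - 2/25*p + 1/10*q - 9/10*r + 1/5.
Reduce S modulo (g_1, g_2) in that order:
  leading term q*r: no divisor's leading term divides it; move 2/3*q*r to the remainder.
  leading term r**2: no divisor's leading term divides it; move -5/3*r**2 to the remainder.
  leading term p: subtract (-2/75)·g_1 from -2/25*p + 1/10*q - 9/10*r + 1/5 → 23/150*q - 31/30*r + 3/25
  leading term q: no divisor's leading term divides it; move 23/150*q to the remainder.
  leading term r: no divisor's leading term divides it; move -31/30*r to the remainder.
  leading term 1: no divisor's leading term divides it; move 3/25 to the remainder.
The remainder 2/3*q*r - 5/3*r**2 + 23/150*q - 31/30*r + 3/25 is nonzero, so it would be added as the next basis element.
This is the inner loop of Buchberger's algorithm — each nonzero remainder becomes a new basis element.

S(g_1, g_2) = 2/3*q*r - 5/3*r**2 - 2/25*p + 1/10*q - 9/10*r + 1/5; remainder on division = 2/3*q*r - 5/3*r**2 + 23/150*q - 31/30*r + 3/25.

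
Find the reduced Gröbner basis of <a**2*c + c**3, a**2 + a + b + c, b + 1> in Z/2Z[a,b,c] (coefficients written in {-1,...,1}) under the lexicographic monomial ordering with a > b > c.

G = {a**2 + a + c + 1, a*c + c**3 + c**2 + c, b + 1, c**5 + c}

f_1 = a**2*c + c**3, LT = a**2*c.
f_2 = a**2 + a + b + c, LT = a**2.
f_3 = b + 1, LT = b.

S(f_1,f_2): lcm = a**2*c. S = a*c + b*c + c**3 + c**2.
  leading term a*c: no divisor's leading term divides it; move a*c to the remainder.
  leading term b*c: subtract (c)·f_3 from b*c + c**3 + c**2 → c**3 + c**2 + c
  leading term c**3: no divisor's leading term divides it; move c**3 to the remainder.
  leading term c**2: no divisor's leading term divides it; move c**2 to the remainder.
  leading term c: no divisor's leading term divides it; move c to the remainder.
  remainder a*c + c**3 + c**2 + c ≠ 0; add g_4 = a*c + c**3 + c**2 + c to the basis.

S(f_1,g_4): lcm = a**2*c. S = a*c**3 + a*c**2 + a*c + c**3.
  leading term a*c**3: subtract (c**2)·g_4 from a*c**3 + a*c**2 + a*c + c**3 → a*c**2 + a*c + c**5 + c**4
  leading term a*c**2: subtract (c)·g_4 from a*c**2 + a*c + c**5 + c**4 → a*c + c**5 + c**3 + c**2
  leading term a*c: subtract (1)·g_4 from a*c + c**5 + c**3 + c**2 → c**5 + c
  leading term c**5: no divisor's leading term divides it; move c**5 to the remainder.
  leading term c: no divisor's leading term divides it; move c to the remainder.
  remainder c**5 + c ≠ 0; add g_5 = c**5 + c to the basis.

The other S-polynomials (S(f_1,f_3), S(f_2,f_3), S(f_2,g_4), S(f_3,g_4), S(f_1,g_5), S(f_2,g_5), S(f_3,g_5), S(g_4,g_5)) all reduce to 0 modulo the current basis, so we have a Gröbner basis.
Inter-reduce: drop elements whose leading term is divisible by another's, tail-reduce, and make monic.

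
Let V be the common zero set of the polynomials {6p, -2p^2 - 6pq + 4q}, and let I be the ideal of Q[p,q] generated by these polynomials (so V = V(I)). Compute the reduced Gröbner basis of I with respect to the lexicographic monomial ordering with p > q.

G = {p, q}

f_1 = 6p, LT = p.
f_2 = -2p^2 - 6pq + 4q, LT = p^2.

S(f_1,f_2): lcm = p^2. S = -3pq + 2q.
  reduce S modulo (f_1, f_2):
  remainder 2q ≠ 0; add g_3 = 2q to the basis.

The other S-polynomials (S(f_1,g_3), S(f_2,g_3)) all reduce to 0 modulo the current basis, so we have a Gröbner basis.
Inter-reduce: drop elements whose leading term is divisible by another's, tail-reduce, and make monic.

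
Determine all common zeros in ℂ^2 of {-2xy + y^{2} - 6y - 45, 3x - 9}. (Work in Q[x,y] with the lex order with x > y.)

{(3, -3), (3, 15)}

Compute a lex Gröbner basis by Buchberger's algorithm.
f_1 = -2xy + y^{2} - 6y - 45, LT = xy.
f_2 = 3x - 9, LT = x.

S(f_1,f_2): lcm = xy. S = -\tfrac{1}{2}y^{2} + 6y + \tfrac{45}{2}.
  leading term y^{2}: no divisor's leading term divides it; move -\tfrac{1}{2}y^{2} to the remainder.
  leading term y: no divisor's leading term divides it; move 6y to the remainder.
  leading term 1: no divisor's leading term divides it; move \tfrac{45}{2} to the remainder.
  remainder -\tfrac{1}{2}y^{2} + 6y + \tfrac{45}{2} ≠ 0; add h_3 = -\tfrac{1}{2}y^{2} + 6y + \tfrac{45}{2} to the basis.

The other S-polynomials (S(f_1,h_3), S(f_2,h_3)) all reduce to 0 modulo the current basis, so we have a Gröbner basis.
Inter-reduce: drop elements whose leading term is divisible by another's, tail-reduce, and make monic.
Reduced Gröbner basis: {x - 3, y^{2} - 12y - 45}.

Since the basis is lex-ordered, y^{2} - 12y - 45 is univariate in y. Its roots are {-3, 15}. Back-substituting each root into the other basis elements fixes the other coordinates.
  y = -3: the earlier basis element becomes x - 3 = 0, giving x = 3 — point (3, -3).
  y = 15: the earlier basis element becomes x - 3 = 0, giving x = 3 — point (3, 15).
Check: every point annihilates each of the original generators.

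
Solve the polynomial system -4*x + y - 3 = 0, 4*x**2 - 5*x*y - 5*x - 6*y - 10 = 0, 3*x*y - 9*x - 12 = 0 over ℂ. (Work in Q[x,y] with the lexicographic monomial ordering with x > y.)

Compute a lex Gröbner basis by Buchberger's algorithm.
f_1 = -4*x + y - 3, LT = x.
f_2 = 4*x**2 - 5*x*y - 5*x - 6*y - 10, LT = x**2.
f_3 = 3*x*y - 9*x - 12, LT = x*y.

S(f_1,f_2): lcm = x**2. S = x*y + 2*x + 3/2*y + 5/2.
  leading term x*y: subtract (-1/4*y)·f_1 from x*y + 2*x + 3/2*y + 5/2 → 2*x + 1/4*y**2 + 3/4*y + 5/2
  leading term x: subtract (-1/2)·f_1 from 2*x + 1/4*y**2 + 3/4*y + 5/2 → 1/4*y**2 + 5/4*y + 1
  leading term y**2: no divisor's leading term divides it; move 1/4*y**2 to the remainder.
  leading term y: no divisor's leading term divides it; move 5/4*y to the remainder.
  leading term 1: no divisor's leading term divides it; move 1 to the remainder.
  remainder 1/4*y**2 + 5/4*y + 1 ≠ 0; add h_4 = 1/4*y**2 + 5/4*y + 1 to the basis.

S(f_1,f_3): lcm = x*y. S = 3*x - 1/4*y**2 + 3/4*y + 4.
  leading term x: subtract (-3/4)·f_1 from 3*x - 1/4*y**2 + 3/4*y + 4 → -1/4*y**2 + 3/2*y + 7/4
  leading term y**2: subtract (-1)·h_4 from -1/4*y**2 + 3/2*y + 7/4 → 11/4*y + 11/4
  leading term y: no divisor's leading term divides it; move 11/4*y to the remainder.
  leading term 1: no divisor's leading term divides it; move 11/4 to the remainder.
  remainder 11/4*y + 11/4 ≠ 0; add h_5 = 11/4*y + 11/4 to the basis.

The other S-polynomials (S(f_2,f_3), S(f_1,h_4), S(f_2,h_4), S(f_3,h_4), S(f_1,h_5), S(f_2,h_5), S(f_3,h_5), S(h_4,h_5)) all reduce to 0 modulo the current basis, so we have a Gröbner basis.
Inter-reduce: drop elements whose leading term is divisible by another's, tail-reduce, and make monic.
Reduced Gröbner basis: {x + 1, y + 1}.

The lex basis is triangular: the last element involves only y. Solving y + 1 = 0 gives y ∈ {-1}; substituting each value into the earlier elements determines the remaining variables.
  y = -1: the earlier basis element becomes x + 1 = 0, giving x = -1 — point (-1, -1).

{(-1, -1)}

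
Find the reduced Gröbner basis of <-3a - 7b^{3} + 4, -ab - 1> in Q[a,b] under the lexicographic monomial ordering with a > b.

f_1 = -3a - 7b^{3} + 4, LT = a.
f_2 = -ab - 1, LT = ab.

S(f_1,f_2): lcm = ab. S = \tfrac{7}{3}b^{4} - \tfrac{4}{3}b - 1.
  reduce S modulo (f_1, f_2):
  remainder \tfrac{7}{3}b^{4} - \tfrac{4}{3}b - 1 ≠ 0; add g_3 = \tfrac{7}{3}b^{4} - \tfrac{4}{3}b - 1 to the basis.

The other S-polynomials (S(f_1,g_3), S(f_2,g_3)) all reduce to 0 modulo the current basis, so we have a Gröbner basis.
Inter-reduce: drop elements whose leading term is divisible by another's, tail-reduce, and make monic.

G = {a + \tfrac{7}{3}b^{3} - \tfrac{4}{3}, b^{4} - \tfrac{4}{7}b - \tfrac{3}{7}}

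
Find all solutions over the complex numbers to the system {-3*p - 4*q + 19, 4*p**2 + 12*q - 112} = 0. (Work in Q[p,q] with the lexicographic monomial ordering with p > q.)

{(5, 1), (-11/4, 109/16)}

Compute a lex Gröbner basis by Buchberger's algorithm.
f_1 = -3*p - 4*q + 19, LT = p.
f_2 = 4*p**2 + 12*q - 112, LT = p**2.

S(f_1,f_2): lcm = p**2. S = 4/3*p*q - 19/3*p - 3*q + 28.
  leading term p*q: subtract (-4/9*q)·f_1 from 4/3*p*q - 19/3*p - 3*q + 28 → -19/3*p - 16/9*q**2 + 49/9*q + 28
  leading term p: subtract (19/9)·f_1 from -19/3*p - 16/9*q**2 + 49/9*q + 28 → -16/9*q**2 + 125/9*q - 109/9
  leading term q**2: no divisor's leading term divides it; move -16/9*q**2 to the remainder.
  leading term q: no divisor's leading term divides it; move 125/9*q to the remainder.
  leading term 1: no divisor's leading term divides it; move -109/9 to the remainder.
  remainder -16/9*q**2 + 125/9*q - 109/9 ≠ 0; add h_3 = -16/9*q**2 + 125/9*q - 109/9 to the basis.

S(f_1,h_3): leading monomials are coprime, so the S-polynomial reduces to 0 (Buchberger's first criterion).
S(f_2,h_3): leading monomials are coprime, so the S-polynomial reduces to 0 (Buchberger's first criterion).
Every S-polynomial of the final basis reduces to 0, so we have a Gröbner basis.
Inter-reduce: drop elements whose leading term is divisible by another's, tail-reduce, and make monic.
Reduced Gröbner basis: {p + 4/3*q - 19/3, q**2 - 125/16*q + 109/16}.

Elimination: the polynomial q**2 - 125/16*q + 109/16 lies in the elimination ideal for q, so q ∈ {1, 109/16}. For each such q, the remaining basis elements (now univariate) give the rest of the solution.
  q = 1: the earlier basis element becomes p - 5 = 0, giving p = 5 — point (5, 1).
  q = 109/16: the earlier basis element becomes p + 11/4 = 0, giving p = -11/4 — point (-11/4, 109/16).
Each listed point satisfies every original equation (direct substitution).
A lex Gröbner basis triangularizes the system, enabling back-substitution.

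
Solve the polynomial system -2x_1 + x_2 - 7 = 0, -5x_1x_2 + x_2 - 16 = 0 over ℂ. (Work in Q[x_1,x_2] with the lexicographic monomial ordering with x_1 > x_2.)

Compute a lex Gröbner basis by Buchberger's algorithm.
f_1 = -2x_1 + x_2 - 7, LT = x_1.
f_2 = -5x_1x_2 + x_2 - 16, LT = x_1x_2.

S(f_1,f_2): lcm = x_1x_2. S = -1/2x_2^2 + 37/10x_2 - 16/5.
  leading term x_2^2: no divisor's leading term divides it; move -1/2x_2^2 to the remainder.
  leading term x_2: no divisor's leading term divides it; move 37/10x_2 to the remainder.
  leading term 1: no divisor's leading term divides it; move -16/5 to the remainder.
  remainder -1/2x_2^2 + 37/10x_2 - 16/5 ≠ 0; add h_3 = -1/2x_2^2 + 37/10x_2 - 16/5 to the basis.

The other S-polynomials (S(f_1,h_3), S(f_2,h_3)) all reduce to 0 modulo the current basis, so we have a Gröbner basis.
Inter-reduce: drop elements whose leading term is divisible by another's, tail-reduce, and make monic.
Reduced Gröbner basis: {x_1 - 1/2x_2 + 7/2, x_2^2 - 37/5x_2 + 32/5}.

The lex basis is triangular: the last element involves only x_2. Solving x_2^2 - 37/5x_2 + 32/5 = 0 gives x_2 ∈ {1, 32/5}; substituting each value into the earlier elements determines the remaining variables.
  x_2 = 1: the earlier basis element becomes x_1 + 3 = 0, giving x_1 = -3 — point (-3, 1).
  x_2 = 32/5: the earlier basis element becomes x_1 + 3/10 = 0, giving x_1 = -3/10 — point (-3/10, 32/5).
Substituting each solution back into the original system confirms all equations vanish.

{(-3, 1), (-3/10, 32/5)}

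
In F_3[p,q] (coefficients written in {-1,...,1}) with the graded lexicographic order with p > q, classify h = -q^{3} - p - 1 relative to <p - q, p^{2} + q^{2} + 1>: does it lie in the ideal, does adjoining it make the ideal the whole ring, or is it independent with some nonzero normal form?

First compute the reduced Gröbner basis of I by Buchberger's algorithm.
f_1 = p - q, LT = p.
f_2 = p^{2} + q^{2} + 1, LT = p^{2}.

S(f_1,f_2): lcm = p^{2}. S = -pq - q^{2} - 1.
  leading term pq: subtract (-q)·f_1 from -pq - q^{2} - 1 → q^{2} - 1
  leading term q^{2}: no divisor's leading term divides it; move q^{2} to the remainder.
  leading term 1: no divisor's leading term divides it; move -1 to the remainder.
  remainder q^{2} - 1 ≠ 0; add k_3 = q^{2} - 1 to the basis.

The other S-polynomials (S(f_1,k_3), S(f_2,k_3)) all reduce to 0 modulo the current basis, so we have a Gröbner basis.
Inter-reduce: drop elements whose leading term is divisible by another's, tail-reduce, and make monic.
Reduced Gröbner basis: {q^{2} - 1, p - q}.
Label its elements g_1 = q^{2} - 1, g_2 = p - q.

Reduce h = -q^{3} - p - 1 modulo G:
  leading term q^{3}: subtract (-q)·g_1 from -q^{3} - p - 1 → -p - q - 1
  leading term p: subtract (-1)·g_2 from -p - q - 1 → q - 1
  leading term q: no divisor's leading term divides it; move q to the remainder.
  leading term 1: no divisor's leading term divides it; move -1 to the remainder.
  normal form = q - 1.
The normal form is nonzero, so h ∉ I. Since h minus its normal form lies in I, I + (h) = I + (r) where r = q - 1; decide whether this ideal is the whole ring.
Run Buchberger on G together with r (pairs among the g_i already reduce to 0 since G is a Gröbner basis):
g_1 = q^{2} - 1, LT = q^{2}.
g_2 = p - q, LT = p.
r = q - 1, LT = q.

The S-polynomials (S(g_1,g_2), S(g_1,r), S(g_2,r)) all reduce to 0 modulo the current basis, so we have a Gröbner basis.
Inter-reduce: drop elements whose leading term is divisible by another's, tail-reduce, and make monic.
Reduced Gröbner basis: {p - 1, q - 1}.
The reduced Gröbner basis of I + (h) is {p - 1, q - 1} ≠ {1}, a proper ideal, so the enlarged system stays consistent: h is independent of I, with normal form q - 1.

The remainder on division by a Gröbner basis is unique — it is the normal form.

-q^{3} - p - 1 is independent of I; its normal form modulo I is q - 1.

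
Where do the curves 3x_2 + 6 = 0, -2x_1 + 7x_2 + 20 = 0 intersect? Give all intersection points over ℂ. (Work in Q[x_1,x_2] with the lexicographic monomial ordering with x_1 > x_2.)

Compute a lex Gröbner basis by Buchberger's algorithm.
f_1 = 3x_2 + 6, LT = x_2.
f_2 = -2x_1 + 7x_2 + 20, LT = x_1.

The S-polynomials (S(f_1,f_2)) all reduce to 0 modulo the current basis, so we have a Gröbner basis.
Inter-reduce: drop elements whose leading term is divisible by another's, tail-reduce, and make monic.
Reduced Gröbner basis: {x_1 - 3, x_2 + 2}.

Elimination: the polynomial x_2 + 2 lies in the elimination ideal for x_2, so x_2 ∈ {-2}. For each such x_2, the remaining basis elements (now univariate) give the rest of the solution.
  x_2 = -2: the earlier basis element becomes x_1 - 3 = 0, giving x_1 = 3 — point (3, -2).
Each listed point satisfies every original equation (direct substitution).

{(3, -2)}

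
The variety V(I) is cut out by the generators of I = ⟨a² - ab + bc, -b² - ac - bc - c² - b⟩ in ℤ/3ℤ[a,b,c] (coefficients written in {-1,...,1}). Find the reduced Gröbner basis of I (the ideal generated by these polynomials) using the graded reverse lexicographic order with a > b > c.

f_1 = a² - ab + bc, LT = a².
f_2 = -b² - ac - bc - c² - b, LT = b².

The S-polynomials (S(f_1,f_2)) all reduce to 0 modulo the current basis, so we have a Gröbner basis.

G = {a² - ab + bc, b² + ac + bc + c² + b}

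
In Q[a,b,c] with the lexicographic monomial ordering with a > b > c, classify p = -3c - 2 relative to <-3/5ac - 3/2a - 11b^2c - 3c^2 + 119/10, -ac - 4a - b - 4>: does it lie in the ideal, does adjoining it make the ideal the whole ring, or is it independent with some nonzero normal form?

First compute the reduced Gröbner basis of I by Buchberger's algorithm.
f_1 = -3/5ac - 3/2a - 11b^2c - 3c^2 + 119/10, LT = ac.
f_2 = -ac - 4a - b - 4, LT = ac.

S(f_1,f_2): lcm = ac. S = -3/2a + 55/3b^2c - b + 5c^2 - 143/6.
  reduce S modulo (f_1, f_2):
  remainder -3/2a + 55/3b^2c - b + 5c^2 - 143/6 ≠ 0; add h_3 = -3/2a + 55/3b^2c - b + 5c^2 - 143/6 to the basis.

S(f_1,h_3): lcm = ac. S = 5/2a + 110/9b^2c^2 + 55/3b^2c - 2/3bc + 10/3c^3 + 5c^2 - 143/9c - 119/6.
  reduce S modulo (f_1, f_2, h_3):
  remainder 110/9b^2c^2 + 440/9b^2c - 2/3bc - 5/3b + 10/3c^3 + 40/3c^2 - 143/9c - 536/9 ≠ 0; add h_4 = 110/9b^2c^2 + 440/9b^2c - 2/3bc - 5/3b + 10/3c^3 + 40/3c^2 - 143/9c - 536/9 to the basis.

The other S-polynomials (S(f_2,h_3), S(f_1,h_4), S(f_2,h_4), S(h_3,h_4)) all reduce to 0 modulo the current basis, so we have a Gröbner basis.
Inter-reduce: drop elements whose leading term is divisible by another's, tail-reduce, and make monic.
Reduced Gröbner basis: {a - 110/9b^2c + 2/3b - 10/3c^2 + 143/9, b^2c^2 + 4b^2c - 3/55bc - 3/22b + 3/11c^3 + 12/11c^2 - 13/10c - 268/55}.
Label its elements g_1 = a - 110/9b^2c + 2/3b - 10/3c^2 + 143/9, g_2 = b^2c^2 + 4b^2c - 3/55bc - 3/22b + 3/11c^3 + 12/11c^2 - 13/10c - 268/55.

Reduce p = -3c - 2 modulo G:
  leading term c: no divisor's leading term divides it; move -3c to the remainder.
  leading term 1: no divisor's leading term divides it; move -2 to the remainder.
  normal form = -3c - 2.
The normal form is nonzero, so p ∉ I. Since p minus its normal form lies in I, I + (p) = I + (r) where r = -3c - 2; decide whether this ideal is the whole ring.
Run Buchberger on G together with r (pairs among the g_i already reduce to 0 since G is a Gröbner basis):
g_1 = a - 110/9b^2c + 2/3b - 10/3c^2 + 143/9, LT = a.
g_2 = b^2c^2 + 4b^2c - 3/55bc - 3/22b + 3/11c^3 + 12/11c^2 - 13/10c - 268/55, LT = b^2c^2.
r = -3c - 2, LT = c.

S(g_2,r): lcm = b^2c^2. S = 10/3b^2c - 3/55bc - 3/22b + 3/11c^3 + 12/11c^2 - 13/10c - 268/55.
  reduce S modulo (g_1, g_2, r):
  remainder -20/9b^2 - 1/10b - 1783/495 ≠ 0; add m_4 = -20/9b^2 - 1/10b - 1783/495 to the basis.

The other S-polynomials (S(g_1,g_2), S(g_1,r), S(g_1,m_4), S(g_2,m_4), S(r,m_4)) all reduce to 0 modulo the current basis, so we have a Gröbner basis.
Inter-reduce: drop elements whose leading term is divisible by another's, tail-reduce, and make monic.
Reduced Gröbner basis: {a + 3/10b + 6/5, b^2 + 9/200b + 1783/1100, c + 2/3}.
The reduced Gröbner basis of I + (p) is {a + 3/10b + 6/5, b^2 + 9/200b + 1783/1100, c + 2/3} ≠ {1}, a proper ideal, so the enlarged system stays consistent: p is independent of I, with normal form -3c - 2.

-3c - 2 is independent of I; its normal form modulo I is -3c - 2.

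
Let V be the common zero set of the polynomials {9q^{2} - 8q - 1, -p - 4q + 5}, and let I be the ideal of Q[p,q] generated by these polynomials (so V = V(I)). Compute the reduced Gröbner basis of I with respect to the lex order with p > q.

The reduced Gröbner basis is the canonical form of the ideal for this ordering.

f_1 = 9q^{2} - 8q - 1, LT = q^{2}.
f_2 = -p - 4q + 5, LT = p.

The S-polynomials (S(f_1,f_2)) all reduce to 0 modulo the current basis, so we have a Gröbner basis.

G = {p + 4q - 5, q^{2} - \tfrac{8}{9}q - \tfrac{1}{9}}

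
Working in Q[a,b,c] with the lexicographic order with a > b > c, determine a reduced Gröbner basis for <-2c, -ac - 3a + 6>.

G = {a - 2, c}

f_1 = -2c, LT = c.
f_2 = -ac - 3a + 6, LT = ac.

S(f_1,f_2): lcm = ac. S = -3a + 6.
  leading term a: no divisor's leading term divides it; move -3a to the remainder.
  leading term 1: no divisor's leading term divides it; move 6 to the remainder.
  remainder -3a + 6 ≠ 0; add g_3 = -3a + 6 to the basis.

S(f_1,g_3): leading monomials are coprime, so the S-polynomial reduces to 0 (Buchberger's first criterion).
S(f_2,g_3): lcm = ac. S = 3a + 2c - 6.
  leading term a: subtract (-1)·g_3 from 3a + 2c - 6 → 2c
  leading term c: subtract (-1)·f_1 from 2c → 0
  remainder 0.

Every S-polynomial of the final basis reduces to 0, so we have a Gröbner basis.
Inter-reduce: drop elements whose leading term is divisible by another's, tail-reduce, and make monic.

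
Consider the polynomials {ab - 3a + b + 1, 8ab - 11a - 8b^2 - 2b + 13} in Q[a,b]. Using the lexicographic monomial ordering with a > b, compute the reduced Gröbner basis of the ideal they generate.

f_1 = ab - 3a + b + 1, LT = ab.
f_2 = 8ab - 11a - 8b^2 - 2b + 13, LT = ab.

S(f_1,f_2): lcm = ab. S = -13/8a + b^2 + 5/4b - 5/8.
  leading term a: no divisor's leading term divides it; move -13/8a to the remainder.
  leading term b^2: no divisor's leading term divides it; move b^2 to the remainder.
  leading term b: no divisor's leading term divides it; move 5/4b to the remainder.
  leading term 1: no divisor's leading term divides it; move -5/8 to the remainder.
  remainder -13/8a + b^2 + 5/4b - 5/8 ≠ 0; add g_3 = -13/8a + b^2 + 5/4b - 5/8 to the basis.

S(f_1,g_3): lcm = ab. S = -3a + 8/13b^3 + 10/13b^2 + 8/13b + 1.
  leading term a: subtract (24/13)·g_3 from -3a + 8/13b^3 + 10/13b^2 + 8/13b + 1 → 8/13b^3 - 14/13b^2 - 22/13b + 28/13
  leading term b^3: no divisor's leading term divides it; move 8/13b^3 to the remainder.
  leading term b^2: no divisor's leading term divides it; move -14/13b^2 to the remainder.
  leading term b: no divisor's leading term divides it; move -22/13b to the remainder.
  leading term 1: no divisor's leading term divides it; move 28/13 to the remainder.
  remainder 8/13b^3 - 14/13b^2 - 22/13b + 28/13 ≠ 0; add g_4 = 8/13b^3 - 14/13b^2 - 22/13b + 28/13 to the basis.

The other S-polynomials (S(f_2,g_3), S(f_1,g_4), S(f_2,g_4), S(g_3,g_4)) all reduce to 0 modulo the current basis, so we have a Gröbner basis.
Inter-reduce: drop elements whose leading term is divisible by another's, tail-reduce, and make monic.

G = {a - 8/13b^2 - 10/13b + 5/13, b^3 - 7/4b^2 - 11/4b + 7/2}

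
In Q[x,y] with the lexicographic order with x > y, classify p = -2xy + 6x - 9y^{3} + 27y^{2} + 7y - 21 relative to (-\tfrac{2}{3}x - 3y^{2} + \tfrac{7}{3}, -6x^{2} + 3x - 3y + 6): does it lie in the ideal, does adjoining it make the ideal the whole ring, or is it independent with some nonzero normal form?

First compute the reduced Gröbner basis of I by Buchberger's algorithm.
f_1 = -\tfrac{2}{3}x - 3y^{2} + \tfrac{7}{3}, LT = x.
f_2 = -6x^{2} + 3x - 3y + 6, LT = x^{2}.

S(f_1,f_2): lcm = x^{2}. S = \tfrac{9}{2}xy^{2} - 3x - \tfrac{1}{2}y + 1.
  leading term xy^{2}: subtract (-\tfrac{27}{4}y^{2})·f_1 from \tfrac{9}{2}xy^{2} - 3x - \tfrac{1}{2}y + 1 → -3x - \tfrac{81}{4}y^{4} + \tfrac{63}{4}y^{2} - \tfrac{1}{2}y + 1
  leading term x: subtract (\tfrac{9}{2})·f_1 from -3x - \tfrac{81}{4}y^{4} + \tfrac{63}{4}y^{2} - \tfrac{1}{2}y + 1 → -\tfrac{81}{4}y^{4} + \tfrac{117}{4}y^{2} - \tfrac{1}{2}y - \tfrac{19}{2}
  leading term y^{4}: no divisor's leading term divides it; move -\tfrac{81}{4}y^{4} to the remainder.
  leading term y^{2}: no divisor's leading term divides it; move \tfrac{117}{4}y^{2} to the remainder.
  leading term y: no divisor's leading term divides it; move -\tfrac{1}{2}y to the remainder.
  leading term 1: no divisor's leading term divides it; move -\tfrac{19}{2} to the remainder.
  remainder -\tfrac{81}{4}y^{4} + \tfrac{117}{4}y^{2} - \tfrac{1}{2}y - \tfrac{19}{2} ≠ 0; add h_3 = -\tfrac{81}{4}y^{4} + \tfrac{117}{4}y^{2} - \tfrac{1}{2}y - \tfrac{19}{2} to the basis.

S(f_1,h_3): leading monomials are coprime, so the S-polynomial reduces to 0 (Buchberger's first criterion).
S(f_2,h_3): leading monomials are coprime, so the S-polynomial reduces to 0 (Buchberger's first criterion).
Every S-polynomial of the final basis reduces to 0, so we have a Gröbner basis.
Inter-reduce: drop elements whose leading term is divisible by another's, tail-reduce, and make monic.
Reduced Gröbner basis: {x + \tfrac{9}{2}y^{2} - \tfrac{7}{2}, y^{4} - \tfrac{13}{9}y^{2} + \tfrac{2}{81}y + \tfrac{38}{81}}.
Label its elements g_1 = x + \tfrac{9}{2}y^{2} - \tfrac{7}{2}, g_2 = y^{4} - \tfrac{13}{9}y^{2} + \tfrac{2}{81}y + \tfrac{38}{81}.

Reduce p = -2xy + 6x - 9y^{3} + 27y^{2} + 7y - 21 modulo G:
  leading term xy: subtract (-2y)·g_1 from -2xy + 6x - 9y^{3} + 27y^{2} + 7y - 21 → 6x + 27y^{2} - 21
  leading term x: subtract (6)·g_1 from 6x + 27y^{2} - 21 → 0
  normal form = 0.
Since the normal form is 0, p ∈ I.

-2xy + 6x - 9y^{3} + 27y^{2} + 7y - 21 lies in I (it reduces to 0).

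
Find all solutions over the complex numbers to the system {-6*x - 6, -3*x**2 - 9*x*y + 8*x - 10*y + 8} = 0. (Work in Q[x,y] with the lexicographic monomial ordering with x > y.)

{(-1, -3)}

Compute a lex Gröbner basis by Buchberger's algorithm.
f_1 = -6*x - 6, LT = x.
f_2 = -3*x**2 - 9*x*y + 8*x - 10*y + 8, LT = x**2.

S(f_1,f_2): lcm = x**2. S = -3*x*y + 11/3*x - 10/3*y + 8/3.
  leading term x*y: subtract (1/2*y)·f_1 from -3*x*y + 11/3*x - 10/3*y + 8/3 → 11/3*x - 1/3*y + 8/3
  leading term x: subtract (-11/18)·f_1 from 11/3*x - 1/3*y + 8/3 → -1/3*y - 1
  leading term y: no divisor's leading term divides it; move -1/3*y to the remainder.
  leading term 1: no divisor's leading term divides it; move -1 to the remainder.
  remainder -1/3*y - 1 ≠ 0; add h_3 = -1/3*y - 1 to the basis.

The other S-polynomials (S(f_1,h_3), S(f_2,h_3)) all reduce to 0 modulo the current basis, so we have a Gröbner basis.
Inter-reduce: drop elements whose leading term is divisible by another's, tail-reduce, and make monic.
Reduced Gröbner basis: {x + 1, y + 3}.

From the last basis element, y + 3 = 0, so y takes values in {-3}. Each choice, substituted upward through the basis, yields the corresponding point(s) of the solution set.
  y = -3: the earlier basis element becomes x + 1 = 0, giving x = -1 — point (-1, -3).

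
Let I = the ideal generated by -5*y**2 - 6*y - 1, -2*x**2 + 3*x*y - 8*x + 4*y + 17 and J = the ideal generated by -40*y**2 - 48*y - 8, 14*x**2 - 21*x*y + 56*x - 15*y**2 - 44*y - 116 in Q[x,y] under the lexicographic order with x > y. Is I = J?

No, the ideals differ.

Equality of ideals is decidable: compute both reduced Gröbner bases (unique for the ordering) and check whether they agree.
Buchberger on the first generating set:
f_1 = -5*y**2 - 6*y - 1, LT = y**2.
f_2 = -2*x**2 + 3*x*y - 8*x + 4*y + 17, LT = x**2.

The S-polynomials (S(f_1,f_2)) all reduce to 0 modulo the current basis, so we have a Gröbner basis.
Inter-reduce: drop elements whose leading term is divisible by another's, tail-reduce, and make monic.
Reduced Gröbner basis: {x**2 - 3/2*x*y + 4*x - 2*y - 17/2, y**2 + 6/5*y + 1/5}.

Buchberger on the second generating set:
h_1 = -40*y**2 - 48*y - 8, LT = y**2.
h_2 = 14*x**2 - 21*x*y + 56*x - 15*y**2 - 44*y - 116, LT = x**2.

The S-polynomials (S(h_1,h_2)) all reduce to 0 modulo the current basis, so we have a Gröbner basis.
Inter-reduce: drop elements whose leading term is divisible by another's, tail-reduce, and make monic.
Reduced Gröbner basis: {x**2 - 3/2*x*y + 4*x - 13/7*y - 113/14, y**2 + 6/5*y + 1/5}.

Since the reduced bases disagree, the two ideals are not the same.
The choice of monomial ordering does not affect the verdict — as long as both bases are computed under the same ordering, their equality decides ideal equality.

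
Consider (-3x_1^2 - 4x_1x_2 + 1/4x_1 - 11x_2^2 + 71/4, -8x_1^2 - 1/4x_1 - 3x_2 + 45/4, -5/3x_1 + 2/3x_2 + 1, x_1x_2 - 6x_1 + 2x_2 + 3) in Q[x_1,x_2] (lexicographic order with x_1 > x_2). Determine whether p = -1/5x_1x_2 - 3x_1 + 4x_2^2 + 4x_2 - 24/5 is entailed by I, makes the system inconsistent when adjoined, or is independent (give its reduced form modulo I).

First compute the reduced Gröbner basis of I by Buchberger's algorithm.
f_1 = -3x_1^2 - 4x_1x_2 + 1/4x_1 - 11x_2^2 + 71/4, LT = x_1^2.
f_2 = -8x_1^2 - 1/4x_1 - 3x_2 + 45/4, LT = x_1^2.
f_3 = -5/3x_1 + 2/3x_2 + 1, LT = x_1.
f_4 = x_1x_2 - 6x_1 + 2x_2 + 3, LT = x_1x_2.

S(f_1,f_2): lcm = x_1^2. S = 4/3x_1x_2 - 11/96x_1 + 11/3x_2^2 - 3/8x_2 - 433/96.
  reduce S modulo (f_1, f_2, f_3, f_4):
  remainder 21/5x_2^2 + 91/240x_2 - 1099/240 ≠ 0; add h_5 = 21/5x_2^2 + 91/240x_2 - 1099/240 to the basis.

S(f_1,f_3): lcm = x_1^2. S = 26/15x_1x_2 + 31/60x_1 + 11/3x_2^2 - 71/12.
  reduce S modulo (f_1, f_2, f_3, f_4, h_5):
  remainder 3071/3600x_2 - 3071/3600 ≠ 0; add h_6 = 3071/3600x_2 - 3071/3600 to the basis.

The other S-polynomials (S(f_1,f_4), S(f_2,f_3), S(f_2,f_4), S(f_3,f_4), S(f_1,h_5), S(f_2,h_5), S(f_3,h_5), S(f_4,h_5), S(f_1,h_6), S(f_2,h_6), S(f_3,h_6), S(f_4,h_6), S(h_5,h_6)) all reduce to 0 modulo the current basis, so we have a Gröbner basis.
Inter-reduce: drop elements whose leading term is divisible by another's, tail-reduce, and make monic.
Reduced Gröbner basis: {x_1 - 1, x_2 - 1}.
Label its elements g_1 = x_1 - 1, g_2 = x_2 - 1.

Reduce p = -1/5x_1x_2 - 3x_1 + 4x_2^2 + 4x_2 - 24/5 modulo G:
  leading term x_1x_2: subtract (-1/5x_2)·g_1 from -1/5x_1x_2 - 3x_1 + 4x_2^2 + 4x_2 - 24/5 → -3x_1 + 4x_2^2 + 19/5x_2 - 24/5
  leading term x_1: subtract (-3)·g_1 from -3x_1 + 4x_2^2 + 19/5x_2 - 24/5 → 4x_2^2 + 19/5x_2 - 39/5
  leading term x_2^2: subtract (4x_2)·g_2 from 4x_2^2 + 19/5x_2 - 39/5 → 39/5x_2 - 39/5
  leading term x_2: subtract (39/5)·g_2 from 39/5x_2 - 39/5 → 0
  normal form = 0.
Since the normal form is 0, p ∈ I.

-1/5x_1x_2 - 3x_1 + 4x_2^2 + 4x_2 - 24/5 lies in I (it reduces to 0).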